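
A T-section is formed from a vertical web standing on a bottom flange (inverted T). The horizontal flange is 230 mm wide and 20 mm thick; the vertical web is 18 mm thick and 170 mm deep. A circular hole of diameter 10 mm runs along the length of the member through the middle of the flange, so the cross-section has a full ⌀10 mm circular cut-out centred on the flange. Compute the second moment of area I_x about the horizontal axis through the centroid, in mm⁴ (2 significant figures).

Treat the section as a set of non-overlapping primitives; coordinates are from the bounding-box lower-left.
Flange: 230 × 20, A = 4 600 mm², y = 10 mm, Ī = 153 333 mm⁴.
Web: 18 × 170, A = 3 060 mm², y = 105 mm, Ī = 7 369 500 mm⁴.
Hole (subtracted): ⌀10, A = 78.54 mm², y = 10 mm, Ī = 490.9 mm⁴.
Centroid: ȳ = ΣA·y / ΣA = 48.34 mm.
Transfer each piece to the horizontal axis through the centroid using Ī + A·d² with d = y − 48.34:
  flange: d = -38.34 mm → contributes +6 916 377 mm⁴
  web: d = 56.66 mm → contributes +17 191 962 mm⁴
  hole: d = -38.34 mm → contributes −115 962 mm⁴
Total I = 23 992 376 mm⁴.

I_x ≈ 2.4 × 10⁷ mm⁴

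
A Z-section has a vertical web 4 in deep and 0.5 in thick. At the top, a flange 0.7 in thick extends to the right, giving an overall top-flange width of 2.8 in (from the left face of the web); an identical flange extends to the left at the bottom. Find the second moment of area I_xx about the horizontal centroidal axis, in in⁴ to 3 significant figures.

Treat the section as a set of non-overlapping primitives; coordinates are from the bounding-box lower-left.
Web: 0.5 × 4, A = 2 in², y = 2 in, Ī = 2.6667 in⁴.
Top flange (beyond web): 2.3 × 0.7, A = 1.61 in², y = 3.65 in, Ī = 0.065742 in⁴.
Bottom flange (beyond web): 2.3 × 0.7, A = 1.61 in², y = 0.35 in, Ī = 0.065742 in⁴.
Centroid: ȳ = ΣA·y / ΣA = 2 in.
Transfer each piece to the horizontal centroidal axis using Ī + A·d² with d = y − 2:
  web: d = 0 in → contributes +2.6667 in⁴
  top flange (beyond web): d = 1.65 in → contributes +4.449 in⁴
  bottom flange (beyond web): d = -1.65 in → contributes +4.449 in⁴
Total I = 11.565 in⁴.

I_xx ≈ 11.6 in⁴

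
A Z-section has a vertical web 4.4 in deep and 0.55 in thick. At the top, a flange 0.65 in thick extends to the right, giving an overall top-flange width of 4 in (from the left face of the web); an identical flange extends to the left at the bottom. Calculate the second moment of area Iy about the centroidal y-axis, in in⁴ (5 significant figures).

Iy ≈ 22.450 in⁴

Break the section into simple shapes (no overlaps), measuring from the bottom-left corner of the bounding box.
Web: 0.55 × 4.4, A = 2.42 in², x = 3.725 in, Ī = 0.06100417 in⁴.
Top flange (beyond web): 3.45 × 0.65, A = 2.2425 in², x = 5.725 in, Ī = 2.22428 in⁴.
Bottom flange (beyond web): 3.45 × 0.65, A = 2.2425 in², x = 1.725 in, Ī = 2.22428 in⁴.
Centroid: x̄ = ΣA·x / ΣA = 3.725 in.
Transfer each piece to the centroidal y-axis using Ī + A·d² with d = x − 3.725:
  web: d = 0 in → contributes +0.06100417 in⁴
  top flange (beyond web): d = 2 in → contributes +11.19428 in⁴
  bottom flange (beyond web): d = -2 in → contributes +11.19428 in⁴
Total I = 22.44956 in⁴.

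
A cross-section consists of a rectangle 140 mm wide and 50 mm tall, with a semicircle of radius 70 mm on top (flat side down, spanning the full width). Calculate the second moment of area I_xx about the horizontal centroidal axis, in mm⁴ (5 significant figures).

I_xx ≈ 1.5066 × 10⁷ mm⁴

Decompose the section into non-overlapping parts with the origin at the bottom-left of its bounding rectangle.
Rectangular body: 140 × 50, A = 7 000 mm², y = 25 mm, Ī = 1 458 333 mm⁴.
Semicircular cap: semicircle r = 70, A = 7696.902 mm², y = 79.70892 mm, Ī = 2 635 265 mm⁴.
Centroid: ȳ = ΣA·y / ΣA = 53.65156 mm.
Transfer each piece to the horizontal centroidal axis using Ī + A·d² with d = y − 53.65156:
  rectangular body: d = -28.65156 mm → contributes +7 204 718 mm⁴
  semicircular cap: d = 26.05736 mm → contributes +7 861 353 mm⁴
Total I = 15 066 071 mm⁴.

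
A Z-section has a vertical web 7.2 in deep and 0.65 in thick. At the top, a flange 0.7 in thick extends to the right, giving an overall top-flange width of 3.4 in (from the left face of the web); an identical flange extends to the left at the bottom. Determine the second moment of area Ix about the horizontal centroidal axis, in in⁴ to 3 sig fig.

Decompose the section into non-overlapping parts with the origin at the bottom-left of its bounding rectangle.
Web: 0.65 × 7.2, A = 4.68 in², y = 3.6 in, Ī = 20.218 in⁴.
Top flange (beyond web): 2.75 × 0.7, A = 1.925 in², y = 6.85 in, Ī = 0.078604 in⁴.
Bottom flange (beyond web): 2.75 × 0.7, A = 1.925 in², y = 0.35 in, Ī = 0.078604 in⁴.
Centroid: ȳ = ΣA·y / ΣA = 3.6 in.
Transfer each piece to the horizontal centroidal axis using Ī + A·d² with d = y − 3.6:
  web: d = 0 in → contributes +20.218 in⁴
  top flange (beyond web): d = 3.25 in → contributes +20.411 in⁴
  bottom flange (beyond web): d = -3.25 in → contributes +20.411 in⁴
Total I = 61.04 in⁴.

Ix ≈ 61.0 in⁴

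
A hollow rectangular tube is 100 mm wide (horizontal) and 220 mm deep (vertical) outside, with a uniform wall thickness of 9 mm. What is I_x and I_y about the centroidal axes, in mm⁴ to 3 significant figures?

Split into non-overlapping primitives; take the origin at the lower-left of the bounding box.
Outer rectangle: 100 × 220, A = 22 000 mm², y = 110 mm, Ī = 88 733 333 mm⁴.
Inner void (subtracted): 82 × 202, A = 16 564 mm², y = 110 mm, Ī = 56 323 121 mm⁴.
By symmetry the centroid is at mid-height, ȳ = 110 mm.
All pieces are centred on the centroidal x-axis, so I = ΣĪ (holes subtracted) = 32 410 212 mm⁴.
Repeating about the centroidal y-axis gives I_y = 9 051 972 mm⁴.

I_x ≈ 3.24 × 10⁷ mm⁴, I_y ≈ 9.05 × 10⁶ mm⁴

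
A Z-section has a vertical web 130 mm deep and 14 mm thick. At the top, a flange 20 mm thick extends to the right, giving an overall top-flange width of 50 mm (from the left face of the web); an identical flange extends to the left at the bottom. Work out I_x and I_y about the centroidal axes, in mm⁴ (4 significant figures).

I_x ≈ 6.967 × 10⁶ mm⁴, I_y ≈ 1.085 × 10⁶ mm⁴

Decompose the section into non-overlapping parts with the origin at the bottom-left of its bounding rectangle.
Web: 14 × 130, A = 1 820 mm², y = 65 mm, Ī = 2 563 167 mm⁴.
Top flange (beyond web): 36 × 20, A = 720 mm², y = 120 mm, Ī = 24 000 mm⁴.
Bottom flange (beyond web): 36 × 20, A = 720 mm², y = 10 mm, Ī = 24 000 mm⁴.
Centroid: ȳ = ΣA·y / ΣA = 65 mm.
Transfer each piece to the centroidal x-axis using Ī + A·d² with d = y − 65:
  web: d = 0 mm → contributes +2 563 167 mm⁴
  top flange (beyond web): d = 55 mm → contributes +2 202 000 mm⁴
  bottom flange (beyond web): d = -55 mm → contributes +2 202 000 mm⁴
Total I = 6 967 167 mm⁴.
For the y-axis: x̄ = 43 mm.
Repeating about the centroidal y-axis gives I_y = 1 085 247 mm⁴.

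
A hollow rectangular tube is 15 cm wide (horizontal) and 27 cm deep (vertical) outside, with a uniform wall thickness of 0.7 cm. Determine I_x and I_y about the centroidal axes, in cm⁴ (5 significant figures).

I_x ≈ 5589.6 cm⁴, I_y ≈ 2227.4 cm⁴

Decompose the section into non-overlapping parts with the origin at the bottom-left of its bounding rectangle.
Outer rectangle: 15 × 27, A = 405 cm², y = 13.5 cm, Ī = 24603.75 cm⁴.
Inner void (subtracted): 13.6 × 25.6, A = 348.16 cm², y = 13.5 cm, Ī = 19014.18 cm⁴.
By symmetry the centroid is at mid-height, ȳ = 13.5 cm.
All pieces are centred on the centroidal x-axis, so I = ΣĪ (holes subtracted) = 5589.572 cm⁴.
Repeating about the centroidal y-axis gives I_y = 2227.444 cm⁴.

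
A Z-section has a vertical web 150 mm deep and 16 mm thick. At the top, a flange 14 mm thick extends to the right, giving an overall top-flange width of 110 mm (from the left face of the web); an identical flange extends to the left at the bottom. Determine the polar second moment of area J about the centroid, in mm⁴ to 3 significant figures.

J ≈ 2.67 × 10⁷ mm⁴

Treat the section as a set of non-overlapping primitives; coordinates are from the bounding-box lower-left.
Web: 16 × 150, A = 2 400 mm², y = 75 mm, Ī = 4 500 000 mm⁴.
Top flange (beyond web): 94 × 14, A = 1 316 mm², y = 143 mm, Ī = 21 495 mm⁴.
Bottom flange (beyond web): 94 × 14, A = 1 316 mm², y = 7 mm, Ī = 21 495 mm⁴.
Centroid: ȳ = ΣA·y / ΣA = 75 mm.
Transfer each piece to the centroidal x-axis using Ī + A·d² with d = y − 75:
  web: d = 0 mm → contributes +4 500 000 mm⁴
  top flange (beyond web): d = 68 mm → contributes +6 106 679 mm⁴
  bottom flange (beyond web): d = -68 mm → contributes +6 106 679 mm⁴
Total I = 16 713 357 mm⁴.
For the y-axis: x̄ = 102 mm.
Repeating about the centroidal y-axis gives I_y = 9 951 029 mm⁴.
Polar second moment: J = I_x + I_y = 26 664 387 mm⁴.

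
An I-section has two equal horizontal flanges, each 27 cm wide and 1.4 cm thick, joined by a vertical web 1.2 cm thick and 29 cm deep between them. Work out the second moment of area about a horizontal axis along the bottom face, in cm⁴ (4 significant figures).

I_base ≈ 4.783 × 10⁴ cm⁴

Break the section into simple shapes (no overlaps), measuring from the bottom-left corner of the bounding box.
Bottom flange: 27 × 1.4, A = 37.8 cm², y = 0.7 cm, Ī = 6.174 cm⁴.
Web: 1.2 × 29, A = 34.8 cm², y = 15.9 cm, Ī = 2438.9 cm⁴.
Top flange: 27 × 1.4, A = 37.8 cm², y = 31.1 cm, Ī = 6.174 cm⁴.
Transfer each piece to the base of the section using Ī + A·d² with d = y − 0:
  bottom flange: d = 0.7 cm → contributes +24.696 cm⁴
  web: d = 15.9 cm → contributes +11236.7 cm⁴
  top flange: d = 31.1 cm → contributes +36566.7 cm⁴
Total I = 47828.1 cm⁴.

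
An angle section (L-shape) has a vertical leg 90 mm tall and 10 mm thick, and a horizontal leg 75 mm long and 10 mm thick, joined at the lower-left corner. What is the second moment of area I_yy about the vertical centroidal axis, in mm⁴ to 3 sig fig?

I_yy ≈ 7.67 × 10⁵ mm⁴

Treat the section as a set of non-overlapping primitives; coordinates are from the bounding-box lower-left.
Vertical leg: 10 × 90, A = 900 mm², x = 5 mm, Ī = 7 500 mm⁴.
Horizontal leg (remainder): 65 × 10, A = 650 mm², x = 42.5 mm, Ī = 228 854 mm⁴.
Centroid: x̄ = ΣA·x / ΣA = 20.726 mm.
Transfer each piece to the vertical centroidal axis using Ī + A·d² with d = x − 20.726:
  vertical leg: d = -15.726 mm → contributes +230 071 mm⁴
  horizontal leg (remainder): d = 21.774 mm → contributes +537 029 mm⁴
Total I = 767 100 mm⁴.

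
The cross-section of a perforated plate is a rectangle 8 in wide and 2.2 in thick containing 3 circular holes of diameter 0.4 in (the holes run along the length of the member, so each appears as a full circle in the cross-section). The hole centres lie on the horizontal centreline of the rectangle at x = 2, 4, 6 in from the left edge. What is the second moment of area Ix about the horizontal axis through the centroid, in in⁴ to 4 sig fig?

Break the section into simple shapes (no overlaps), measuring from the bottom-left corner of the bounding box.
Plate: 8 × 2.2, A = 17.6 in², y = 1.1 in, Ī = 7.09867 in⁴.
Hole 1 (subtracted): ⌀0.4, A = 0.125664 in², y = 1.1 in, Ī = 0.00125664 in⁴.
Hole 2 (subtracted): ⌀0.4, A = 0.125664 in², y = 1.1 in, Ī = 0.00125664 in⁴.
Hole 3 (subtracted): ⌀0.4, A = 0.125664 in², y = 1.1 in, Ī = 0.00125664 in⁴.
By symmetry the centroid is at mid-height, ȳ = 1.1 in.
All pieces are centred on the horizontal axis through the centroid, so I = ΣĪ (holes subtracted) = 7.0949 in⁴.

Ix ≈ 7.095 in⁴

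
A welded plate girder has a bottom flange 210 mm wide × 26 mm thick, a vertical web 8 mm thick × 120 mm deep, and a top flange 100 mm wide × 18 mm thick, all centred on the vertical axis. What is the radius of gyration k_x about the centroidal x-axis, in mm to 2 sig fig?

Break the section into simple shapes (no overlaps), measuring from the bottom-left corner of the bounding box.
Bottom plate: 210 × 26, A = 5 460 mm², y = 13 mm, Ī = 307 580 mm⁴.
Web plate: 8 × 120, A = 960 mm², y = 86 mm, Ī = 1 152 000 mm⁴.
Top plate: 100 × 18, A = 1 800 mm², y = 155 mm, Ī = 48 600 mm⁴.
Centroid: ȳ = ΣA·y / ΣA = 52.62 mm.
Transfer each piece to the centroidal x-axis using Ī + A·d² with d = y − 52.62:
  bottom plate: d = -39.62 mm → contributes +8 878 574 mm⁴
  web plate: d = 33.38 mm → contributes +2 221 627 mm⁴
  top plate: d = 102.4 mm → contributes +18 915 435 mm⁴
Total I = 30 015 636 mm⁴.
Radius of gyration: k = √(I/A) = √(30 015 636 / 8 220) = 60.43 mm.

k_x ≈ 60 mm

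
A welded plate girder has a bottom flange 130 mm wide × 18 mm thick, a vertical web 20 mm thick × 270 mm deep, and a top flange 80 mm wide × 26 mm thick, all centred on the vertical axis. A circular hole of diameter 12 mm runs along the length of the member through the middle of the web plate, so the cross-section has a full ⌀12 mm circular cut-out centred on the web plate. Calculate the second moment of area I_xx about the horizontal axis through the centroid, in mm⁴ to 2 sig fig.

I_xx ≈ 1.3 × 10⁸ mm⁴

Split into non-overlapping primitives; take the origin at the lower-left of the bounding box.
Bottom plate: 130 × 18, A = 2 340 mm², y = 9 mm, Ī = 63 180 mm⁴.
Web plate: 20 × 270, A = 5 400 mm², y = 153 mm, Ī = 32 805 000 mm⁴.
Top plate: 80 × 26, A = 2 080 mm², y = 301 mm, Ī = 117 173 mm⁴.
Hole (subtracted): ⌀12, A = 113.1 mm², y = 153 mm, Ī = 1 018 mm⁴.
Centroid: ȳ = ΣA·y / ΣA = 150 mm.
Transfer each piece to the horizontal axis through the centroid using Ī + A·d² with d = y − 150:
  bottom plate: d = -141 mm → contributes +46 584 768 mm⁴
  web plate: d = 3 mm → contributes +32 853 598 mm⁴
  top plate: d = 151 mm → contributes +47 543 208 mm⁴
  hole: d = 3 mm → contributes −2 036 mm⁴
Total I = 126 979 538 mm⁴.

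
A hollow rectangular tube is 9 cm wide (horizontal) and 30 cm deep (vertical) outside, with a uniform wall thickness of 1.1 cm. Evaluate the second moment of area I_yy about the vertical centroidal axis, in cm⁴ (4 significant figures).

Break the section into simple shapes (no overlaps), measuring from the bottom-left corner of the bounding box.
Outer rectangle: 9 × 30, A = 270 cm², x = 4.5 cm, Ī = 1822.5 cm⁴.
Inner void (subtracted): 6.8 × 27.8, A = 189.04 cm², x = 4.5 cm, Ī = 728.434 cm⁴.
By symmetry the centroid is at mid-width, x̄ = 4.5 cm.
All pieces are centred on the vertical centroidal axis, so I = ΣĪ (holes subtracted) = 1094.07 cm⁴.

I_yy ≈ 1094 cm⁴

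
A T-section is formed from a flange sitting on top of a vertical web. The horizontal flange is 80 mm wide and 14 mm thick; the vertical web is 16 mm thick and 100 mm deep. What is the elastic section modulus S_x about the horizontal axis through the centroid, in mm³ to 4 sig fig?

Break the section into simple shapes (no overlaps), measuring from the bottom-left corner of the bounding box.
Flange: 80 × 14, A = 1 120 mm², y = 107 mm, Ī = 18293.3 mm⁴.
Web: 16 × 100, A = 1 600 mm², y = 50 mm, Ī = 1 333 333 mm⁴.
Centroid: ȳ = ΣA·y / ΣA = 73.4706 mm.
Transfer each piece to the horizontal axis through the centroid using Ī + A·d² with d = y − 73.4706:
  flange: d = 33.5294 mm → contributes +1 277 421 mm⁴
  web: d = -23.4706 mm → contributes +2 214 723 mm⁴
Total I = 3 492 144 mm⁴.
Extreme fibre distance c = 73.4706 mm; S = I/c = 47531.2 mm³.

S_x ≈ 4.753 × 10⁴ mm³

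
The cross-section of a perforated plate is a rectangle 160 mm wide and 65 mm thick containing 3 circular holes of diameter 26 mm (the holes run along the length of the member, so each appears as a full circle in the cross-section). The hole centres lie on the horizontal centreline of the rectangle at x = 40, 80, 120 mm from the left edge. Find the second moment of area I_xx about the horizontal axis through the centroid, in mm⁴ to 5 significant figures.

I_xx ≈ 3.5944 × 10⁶ mm⁴

Decompose the section into non-overlapping parts with the origin at the bottom-left of its bounding rectangle.
Plate: 160 × 65, A = 10 400 mm², y = 32.5 mm, Ī = 3 661 667 mm⁴.
Hole 1 (subtracted): ⌀26, A = 530.9292 mm², y = 32.5 mm, Ī = 22431.76 mm⁴.
Hole 2 (subtracted): ⌀26, A = 530.9292 mm², y = 32.5 mm, Ī = 22431.76 mm⁴.
Hole 3 (subtracted): ⌀26, A = 530.9292 mm², y = 32.5 mm, Ī = 22431.76 mm⁴.
By symmetry the centroid is at mid-height, ȳ = 32.5 mm.
All pieces are centred on the horizontal axis through the centroid, so I = ΣĪ (holes subtracted) = 3 594 371 mm⁴.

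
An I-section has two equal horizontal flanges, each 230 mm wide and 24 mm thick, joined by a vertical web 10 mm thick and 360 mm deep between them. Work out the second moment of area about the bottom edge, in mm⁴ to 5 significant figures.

Split into non-overlapping primitives; take the origin at the lower-left of the bounding box.
Bottom flange: 230 × 24, A = 5 520 mm², y = 12 mm, Ī = 264 960 mm⁴.
Web: 10 × 360, A = 3 600 mm², y = 204 mm, Ī = 38 880 000 mm⁴.
Top flange: 230 × 24, A = 5 520 mm², y = 396 mm, Ī = 264 960 mm⁴.
Transfer each piece to the base of the section using Ī + A·d² with d = y − 0:
  bottom flange: d = 12 mm → contributes +1 059 840 mm⁴
  web: d = 204 mm → contributes +188 697 600 mm⁴
  top flange: d = 396 mm → contributes +865 889 280 mm⁴
Total I = 1 055 646 720 mm⁴.

I_base ≈ 1.0556 × 10⁹ mm⁴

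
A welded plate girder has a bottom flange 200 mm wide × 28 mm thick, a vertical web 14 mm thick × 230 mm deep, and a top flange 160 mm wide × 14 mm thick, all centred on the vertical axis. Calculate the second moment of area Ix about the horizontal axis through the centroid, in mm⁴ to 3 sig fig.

Decompose the section into non-overlapping parts with the origin at the bottom-left of its bounding rectangle.
Bottom plate: 200 × 28, A = 5 600 mm², y = 14 mm, Ī = 365 867 mm⁴.
Web plate: 14 × 230, A = 3 220 mm², y = 143 mm, Ī = 14 194 833 mm⁴.
Top plate: 160 × 14, A = 2 240 mm², y = 265 mm, Ī = 36 587 mm⁴.
Centroid: ȳ = ΣA·y / ΣA = 102.39 mm.
Transfer each piece to the horizontal axis through the centroid using Ī + A·d² with d = y − 102.39:
  bottom plate: d = -88.392 mm → contributes +44 119 883 mm⁴
  web plate: d = 40.608 mm → contributes +19 504 539 mm⁴
  top plate: d = 162.61 mm → contributes +59 264 942 mm⁴
Total I = 122 889 364 mm⁴.

Ix ≈ 1.23 × 10⁸ mm⁴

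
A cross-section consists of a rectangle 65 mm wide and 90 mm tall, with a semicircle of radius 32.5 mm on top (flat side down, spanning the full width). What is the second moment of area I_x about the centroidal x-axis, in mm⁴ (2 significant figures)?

I_x ≈ 8.5 × 10⁶ mm⁴

Break the section into simple shapes (no overlaps), measuring from the bottom-left corner of the bounding box.
Rectangular body: 65 × 90, A = 5 850 mm², y = 45 mm, Ī = 3 948 750 mm⁴.
Semicircular cap: semicircle r = 32.5, A = 1 659 mm², y = 103.8 mm, Ī = 122 452 mm⁴.
Centroid: ȳ = ΣA·y / ΣA = 57.99 mm.
Transfer each piece to the centroidal x-axis using Ī + A·d² with d = y − 57.99:
  rectangular body: d = -12.99 mm → contributes +4 935 949 mm⁴
  semicircular cap: d = 45.8 mm → contributes +3 603 211 mm⁴
Total I = 8 539 160 mm⁴.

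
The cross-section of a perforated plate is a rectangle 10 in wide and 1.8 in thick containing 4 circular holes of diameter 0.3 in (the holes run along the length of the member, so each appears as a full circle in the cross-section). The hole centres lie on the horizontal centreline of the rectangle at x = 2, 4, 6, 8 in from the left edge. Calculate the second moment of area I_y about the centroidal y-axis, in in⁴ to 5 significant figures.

Decompose the section into non-overlapping parts with the origin at the bottom-left of its bounding rectangle.
Plate: 10 × 1.8, A = 18 in², x = 5 in, Ī = 150 in⁴.
Hole 1 (subtracted): ⌀0.3, A = 0.07068583 in², x = 2 in, Ī = 0.0003976078 in⁴.
Hole 2 (subtracted): ⌀0.3, A = 0.07068583 in², x = 4 in, Ī = 0.0003976078 in⁴.
Hole 3 (subtracted): ⌀0.3, A = 0.07068583 in², x = 6 in, Ī = 0.0003976078 in⁴.
Hole 4 (subtracted): ⌀0.3, A = 0.07068583 in², x = 8 in, Ī = 0.0003976078 in⁴.
By symmetry the centroid is at mid-width, x̄ = 5 in.
Transfer each piece to the centroidal y-axis using Ī + A·d² with d = x − 5:
  plate: d = 0 in → contributes +150 in⁴
  hole 1: d = -3 in → contributes −0.6365701 in⁴
  hole 2: d = -1 in → contributes −0.07108344 in⁴
  hole 3: d = 1 in → contributes −0.07108344 in⁴
  hole 4: d = 3 in → contributes −0.6365701 in⁴
Total I = 148.5847 in⁴.

I_y ≈ 148.58 in⁴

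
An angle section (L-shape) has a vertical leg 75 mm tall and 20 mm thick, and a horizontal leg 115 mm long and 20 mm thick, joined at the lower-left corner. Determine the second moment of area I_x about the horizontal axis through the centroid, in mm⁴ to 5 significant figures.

I_x ≈ 1.4004 × 10⁶ mm⁴

Split into non-overlapping primitives; take the origin at the lower-left of the bounding box.
Vertical leg: 20 × 75, A = 1 500 mm², y = 37.5 mm, Ī = 703 125 mm⁴.
Horizontal leg (remainder): 95 × 20, A = 1 900 mm², y = 10 mm, Ī = 63333.33 mm⁴.
Centroid: ȳ = ΣA·y / ΣA = 22.13235 mm.
Transfer each piece to the horizontal axis through the centroid using Ī + A·d² with d = y − 22.13235:
  vertical leg: d = 15.36765 mm → contributes +1 057 372 mm⁴
  horizontal leg (remainder): d = -12.13235 mm → contributes +343001.9 mm⁴
Total I = 1 400 374 mm⁴.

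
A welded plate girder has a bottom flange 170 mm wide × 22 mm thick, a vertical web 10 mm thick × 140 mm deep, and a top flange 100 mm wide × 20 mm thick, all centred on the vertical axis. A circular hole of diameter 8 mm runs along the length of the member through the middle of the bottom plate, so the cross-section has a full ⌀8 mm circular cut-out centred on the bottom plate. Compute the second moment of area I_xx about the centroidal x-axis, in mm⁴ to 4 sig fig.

Split into non-overlapping primitives; take the origin at the lower-left of the bounding box.
Bottom plate: 170 × 22, A = 3 740 mm², y = 11 mm, Ī = 150 847 mm⁴.
Web plate: 10 × 140, A = 1 400 mm², y = 92 mm, Ī = 2 286 667 mm⁴.
Top plate: 100 × 20, A = 2 000 mm², y = 172 mm, Ī = 66666.7 mm⁴.
Hole (subtracted): ⌀8, A = 50.2655 mm², y = 11 mm, Ī = 201.062 mm⁴.
Centroid: ȳ = ΣA·y / ΣA = 72.4127 mm.
Transfer each piece to the centroidal x-axis using Ī + A·d² with d = y − 72.4127:
  bottom plate: d = -61.4127 mm → contributes +14 256 347 mm⁴
  web plate: d = 19.5873 mm → contributes +2 823 792 mm⁴
  top plate: d = 99.5873 mm → contributes +19 901 913 mm⁴
  hole: d = -61.4127 mm → contributes −189 779 mm⁴
Total I = 36 792 273 mm⁴.

I_xx ≈ 3.679 × 10⁷ mm⁴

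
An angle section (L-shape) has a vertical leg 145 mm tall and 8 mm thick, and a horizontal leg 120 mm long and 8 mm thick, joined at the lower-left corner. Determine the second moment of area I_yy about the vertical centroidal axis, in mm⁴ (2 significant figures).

I_yy ≈ 2.8 × 10⁶ mm⁴

Decompose the section into non-overlapping parts with the origin at the bottom-left of its bounding rectangle.
Vertical leg: 8 × 145, A = 1 160 mm², x = 4 mm, Ī = 6 187 mm⁴.
Horizontal leg (remainder): 112 × 8, A = 896 mm², x = 64 mm, Ī = 936 619 mm⁴.
Centroid: x̄ = ΣA·x / ΣA = 30.15 mm.
Transfer each piece to the vertical centroidal axis using Ī + A·d² with d = x − 30.15:
  vertical leg: d = -26.15 mm → contributes +799 291 mm⁴
  horizontal leg (remainder): d = 33.85 mm → contributes +1 963 405 mm⁴
Total I = 2 762 696 mm⁴.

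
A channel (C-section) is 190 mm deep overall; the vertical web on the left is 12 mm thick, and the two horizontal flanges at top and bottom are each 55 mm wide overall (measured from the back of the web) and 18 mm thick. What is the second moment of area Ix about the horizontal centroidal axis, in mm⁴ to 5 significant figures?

Break the section into simple shapes (no overlaps), measuring from the bottom-left corner of the bounding box.
Web: 12 × 190, A = 2 280 mm², y = 95 mm, Ī = 6 859 000 mm⁴.
Top flange (beyond web): 43 × 18, A = 774 mm², y = 181 mm, Ī = 20 898 mm⁴.
Bottom flange (beyond web): 43 × 18, A = 774 mm², y = 9 mm, Ī = 20 898 mm⁴.
By symmetry the centroid is at mid-height, ȳ = 95 mm.
Transfer each piece to the horizontal centroidal axis using Ī + A·d² with d = y − 95:
  web: d = 0 mm → contributes +6 859 000 mm⁴
  top flange (beyond web): d = 86 mm → contributes +5 745 402 mm⁴
  bottom flange (beyond web): d = -86 mm → contributes +5 745 402 mm⁴
Total I = 18 349 804 mm⁴.

Ix ≈ 1.8350 × 10⁷ mm⁴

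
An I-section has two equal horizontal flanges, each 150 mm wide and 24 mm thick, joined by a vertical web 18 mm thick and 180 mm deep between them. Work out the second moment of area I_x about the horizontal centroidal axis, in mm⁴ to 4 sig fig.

Split into non-overlapping primitives; take the origin at the lower-left of the bounding box.
Bottom flange: 150 × 24, A = 3 600 mm², y = 12 mm, Ī = 172 800 mm⁴.
Web: 18 × 180, A = 3 240 mm², y = 114 mm, Ī = 8 748 000 mm⁴.
Top flange: 150 × 24, A = 3 600 mm², y = 216 mm, Ī = 172 800 mm⁴.
By symmetry the centroid is at mid-height, ȳ = 114 mm.
Transfer each piece to the horizontal centroidal axis using Ī + A·d² with d = y − 114:
  bottom flange: d = -102 mm → contributes +37 627 200 mm⁴
  web: d = 0 mm → contributes +8 748 000 mm⁴
  top flange: d = 102 mm → contributes +37 627 200 mm⁴
Total I = 84 002 400 mm⁴.

I_x ≈ 8.400 × 10⁷ mm⁴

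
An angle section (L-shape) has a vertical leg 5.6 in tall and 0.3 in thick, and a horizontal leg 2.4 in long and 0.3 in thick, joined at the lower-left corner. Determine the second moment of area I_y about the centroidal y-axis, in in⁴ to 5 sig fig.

I_y ≈ 0.90391 in⁴

Decompose the section into non-overlapping parts with the origin at the bottom-left of its bounding rectangle.
Vertical leg: 0.3 × 5.6, A = 1.68 in², x = 0.15 in, Ī = 0.0126 in⁴.
Horizontal leg (remainder): 2.1 × 0.3, A = 0.63 in², x = 1.35 in, Ī = 0.231525 in⁴.
Centroid: x̄ = ΣA·x / ΣA = 0.4772727 in.
Transfer each piece to the centroidal y-axis using Ī + A·d² with d = x − 0.4772727:
  vertical leg: d = -0.3272727 in → contributes +0.1925405 in⁴
  horizontal leg (remainder): d = 0.8727273 in → contributes +0.7113663 in⁴
Total I = 0.9039068 in⁴.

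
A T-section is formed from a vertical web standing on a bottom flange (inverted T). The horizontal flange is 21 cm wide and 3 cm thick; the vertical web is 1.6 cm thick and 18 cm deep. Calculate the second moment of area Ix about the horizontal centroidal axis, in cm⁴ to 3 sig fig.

Ix ≈ 3000 cm⁴

Break the section into simple shapes (no overlaps), measuring from the bottom-left corner of the bounding box.
Flange: 21 × 3, A = 63 cm², y = 1.5 cm, Ī = 47.25 cm⁴.
Web: 1.6 × 18, A = 28.8 cm², y = 12 cm, Ī = 777.6 cm⁴.
Centroid: ȳ = ΣA·y / ΣA = 4.7941 cm.
Transfer each piece to the horizontal centroidal axis using Ī + A·d² with d = y − 4.7941:
  flange: d = -3.2941 cm → contributes +730.88 cm⁴
  web: d = 7.2059 cm → contributes +2 273 cm⁴
Total I = 3003.9 cm⁴.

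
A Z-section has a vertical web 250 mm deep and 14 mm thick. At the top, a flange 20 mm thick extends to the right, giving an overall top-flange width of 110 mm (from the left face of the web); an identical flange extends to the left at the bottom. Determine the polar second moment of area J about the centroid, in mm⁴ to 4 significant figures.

Split into non-overlapping primitives; take the origin at the lower-left of the bounding box.
Web: 14 × 250, A = 3 500 mm², y = 125 mm, Ī = 18 229 167 mm⁴.
Top flange (beyond web): 96 × 20, A = 1 920 mm², y = 240 mm, Ī = 64 000 mm⁴.
Bottom flange (beyond web): 96 × 20, A = 1 920 mm², y = 10 mm, Ī = 64 000 mm⁴.
Centroid: ȳ = ΣA·y / ΣA = 125 mm.
Transfer each piece to the centroidal x-axis using Ī + A·d² with d = y − 125:
  web: d = 0 mm → contributes +18 229 167 mm⁴
  top flange (beyond web): d = 115 mm → contributes +25 456 000 mm⁴
  bottom flange (beyond web): d = -115 mm → contributes +25 456 000 mm⁴
Total I = 69 141 167 mm⁴.
For the y-axis: x̄ = 103 mm.
Repeating about the centroidal y-axis gives I_y = 14 622 287 mm⁴.
Polar second moment: J = I_x + I_y = 83 763 453 mm⁴.

J ≈ 8.376 × 10⁷ mm⁴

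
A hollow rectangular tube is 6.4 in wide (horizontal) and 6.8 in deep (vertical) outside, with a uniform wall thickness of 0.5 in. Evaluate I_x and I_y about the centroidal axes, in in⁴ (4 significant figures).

Decompose the section into non-overlapping parts with the origin at the bottom-left of its bounding rectangle.
Outer rectangle: 6.4 × 6.8, A = 43.52 in², y = 3.4 in, Ī = 167.697 in⁴.
Inner void (subtracted): 5.4 × 5.8, A = 31.32 in², y = 3.4 in, Ī = 87.8004 in⁴.
By symmetry the centroid is at mid-height, ȳ = 3.4 in.
All pieces are centred on the centroidal x-axis, so I = ΣĪ (holes subtracted) = 79.8967 in⁴.
Repeating about the centroidal y-axis gives I_y = 72.4407 in⁴.

I_x ≈ 79.90 in⁴, I_y ≈ 72.44 in⁴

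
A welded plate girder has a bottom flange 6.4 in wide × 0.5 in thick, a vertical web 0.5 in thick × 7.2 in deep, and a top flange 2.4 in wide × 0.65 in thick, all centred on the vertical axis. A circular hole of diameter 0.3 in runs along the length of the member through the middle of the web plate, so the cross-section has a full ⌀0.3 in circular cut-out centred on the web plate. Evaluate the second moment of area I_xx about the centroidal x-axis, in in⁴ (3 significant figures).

Treat the section as a set of non-overlapping primitives; coordinates are from the bounding-box lower-left.
Bottom plate: 6.4 × 0.5, A = 3.2 in², y = 0.25 in, Ī = 0.066667 in⁴.
Web plate: 0.5 × 7.2, A = 3.6 in², y = 4.1 in, Ī = 15.552 in⁴.
Top plate: 2.4 × 0.65, A = 1.56 in², y = 8.025 in, Ī = 0.054925 in⁴.
Hole (subtracted): ⌀0.3, A = 0.070686 in², y = 4.1 in, Ī = 0.00039761 in⁴.
Centroid: ȳ = ΣA·y / ΣA = 3.3524 in.
Transfer each piece to the centroidal x-axis using Ī + A·d² with d = y − 3.3524:
  bottom plate: d = -3.1024 in → contributes +30.867 in⁴
  web plate: d = 0.74759 in → contributes +17.564 in⁴
  top plate: d = 4.6726 in → contributes +34.115 in⁴
  hole: d = 0.74759 in → contributes −0.039903 in⁴
Total I = 82.505 in⁴.

I_xx ≈ 82.5 in⁴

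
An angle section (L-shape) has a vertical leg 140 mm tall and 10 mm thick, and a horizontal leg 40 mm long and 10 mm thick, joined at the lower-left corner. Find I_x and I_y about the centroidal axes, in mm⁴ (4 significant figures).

I_x ≈ 3.333 × 10⁶ mm⁴, I_y ≈ 1.330 × 10⁵ mm⁴

Decompose the section into non-overlapping parts with the origin at the bottom-left of its bounding rectangle.
Vertical leg: 10 × 140, A = 1 400 mm², y = 70 mm, Ī = 2 286 667 mm⁴.
Horizontal leg (remainder): 30 × 10, A = 300 mm², y = 5 mm, Ī = 2 500 mm⁴.
Centroid: ȳ = ΣA·y / ΣA = 58.5294 mm.
Transfer each piece to the centroidal x-axis using Ī + A·d² with d = y − 58.5294:
  vertical leg: d = 11.4706 mm → contributes +2 470 871 mm⁴
  horizontal leg (remainder): d = -53.5294 mm → contributes +862 119 mm⁴
Total I = 3 332 990 mm⁴.
For the y-axis: x̄ = 8.52941 mm.
Repeating about the centroidal y-axis gives I_y = 132 990 mm⁴.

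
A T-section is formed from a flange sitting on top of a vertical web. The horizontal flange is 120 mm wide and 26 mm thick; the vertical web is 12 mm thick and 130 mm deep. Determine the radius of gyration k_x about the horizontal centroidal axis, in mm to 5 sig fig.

k_x ≈ 43.116 mm

Break the section into simple shapes (no overlaps), measuring from the bottom-left corner of the bounding box.
Flange: 120 × 26, A = 3 120 mm², y = 143 mm, Ī = 175 760 mm⁴.
Web: 12 × 130, A = 1 560 mm², y = 65 mm, Ī = 2 197 000 mm⁴.
Centroid: ȳ = ΣA·y / ΣA = 117 mm.
Transfer each piece to the horizontal centroidal axis using Ī + A·d² with d = y − 117:
  flange: d = 26 mm → contributes +2 284 880 mm⁴
  web: d = -52 mm → contributes +6 415 240 mm⁴
Total I = 8 700 120 mm⁴.
Radius of gyration: k = √(I/A) = √(8 700 120 / 4 680) = 43.11612 mm.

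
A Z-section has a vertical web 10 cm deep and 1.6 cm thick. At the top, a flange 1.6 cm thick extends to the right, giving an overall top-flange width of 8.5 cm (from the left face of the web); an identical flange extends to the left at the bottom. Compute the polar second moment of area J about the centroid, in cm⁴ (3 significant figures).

Decompose the section into non-overlapping parts with the origin at the bottom-left of its bounding rectangle.
Web: 1.6 × 10, A = 16 cm², y = 5 cm, Ī = 133.33 cm⁴.
Top flange (beyond web): 6.9 × 1.6, A = 11.04 cm², y = 9.2 cm, Ī = 2.3552 cm⁴.
Bottom flange (beyond web): 6.9 × 1.6, A = 11.04 cm², y = 0.8 cm, Ī = 2.3552 cm⁴.
Centroid: ȳ = ΣA·y / ΣA = 5 cm.
Transfer each piece to the centroidal x-axis using Ī + A·d² with d = y − 5:
  web: d = 0 cm → contributes +133.33 cm⁴
  top flange (beyond web): d = 4.2 cm → contributes +197.1 cm⁴
  bottom flange (beyond web): d = -4.2 cm → contributes +197.1 cm⁴
Total I = 527.53 cm⁴.
For the y-axis: x̄ = 7.7 cm.
Repeating about the centroidal y-axis gives I_y = 489.84 cm⁴.
Polar second moment: J = I_x + I_y = 1017.4 cm⁴.

J ≈ 1020 cm⁴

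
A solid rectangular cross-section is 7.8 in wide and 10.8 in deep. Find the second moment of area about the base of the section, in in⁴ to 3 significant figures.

The section: 7.8 × 10.8, A = 84.24 in², y = 5.4 in, Ī = 818.81 in⁴.
Transfer it to the base of the section using Ī + A·d² with d = y − 0:
  the section: d = 5.4 in → contributes +3275.3 in⁴
Total I = 3275.3 in⁴.

I_base ≈ 3280 in⁴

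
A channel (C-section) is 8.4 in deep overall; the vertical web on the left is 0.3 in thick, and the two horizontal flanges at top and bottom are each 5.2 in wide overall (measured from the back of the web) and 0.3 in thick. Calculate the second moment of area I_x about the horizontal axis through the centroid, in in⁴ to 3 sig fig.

Split into non-overlapping primitives; take the origin at the lower-left of the bounding box.
Web: 0.3 × 8.4, A = 2.52 in², y = 4.2 in, Ī = 14.818 in⁴.
Top flange (beyond web): 4.9 × 0.3, A = 1.47 in², y = 8.25 in, Ī = 0.011025 in⁴.
Bottom flange (beyond web): 4.9 × 0.3, A = 1.47 in², y = 0.15 in, Ī = 0.011025 in⁴.
By symmetry the centroid is at mid-height, ȳ = 4.2 in.
Transfer each piece to the horizontal axis through the centroid using Ī + A·d² with d = y − 4.2:
  web: d = 0 in → contributes +14.818 in⁴
  top flange (beyond web): d = 4.05 in → contributes +24.123 in⁴
  bottom flange (beyond web): d = -4.05 in → contributes +24.123 in⁴
Total I = 63.063 in⁴.

I_x ≈ 63.1 in⁴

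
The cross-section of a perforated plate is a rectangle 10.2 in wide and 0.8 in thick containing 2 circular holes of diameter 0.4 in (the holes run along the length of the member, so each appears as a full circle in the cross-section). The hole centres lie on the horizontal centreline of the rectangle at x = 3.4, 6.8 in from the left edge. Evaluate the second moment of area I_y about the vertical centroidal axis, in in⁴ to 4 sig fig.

Break the section into simple shapes (no overlaps), measuring from the bottom-left corner of the bounding box.
Plate: 10.2 × 0.8, A = 8.16 in², x = 5.1 in, Ī = 70.7472 in⁴.
Hole 1 (subtracted): ⌀0.4, A = 0.125664 in², x = 3.4 in, Ī = 0.00125664 in⁴.
Hole 2 (subtracted): ⌀0.4, A = 0.125664 in², x = 6.8 in, Ī = 0.00125664 in⁴.
By symmetry the centroid is at mid-width, x̄ = 5.1 in.
Transfer each piece to the vertical centroidal axis using Ī + A·d² with d = x − 5.1:
  plate: d = 0 in → contributes +70.7472 in⁴
  hole 1: d = -1.7 in → contributes −0.364425 in⁴
  hole 2: d = 1.7 in → contributes −0.364425 in⁴
Total I = 70.0184 in⁴.

I_y ≈ 70.02 in⁴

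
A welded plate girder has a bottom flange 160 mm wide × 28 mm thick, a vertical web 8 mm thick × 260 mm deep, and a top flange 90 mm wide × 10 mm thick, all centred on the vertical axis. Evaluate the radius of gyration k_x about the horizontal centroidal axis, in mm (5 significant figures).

k_x ≈ 106.47 mm

Treat the section as a set of non-overlapping primitives; coordinates are from the bounding-box lower-left.
Bottom plate: 160 × 28, A = 4 480 mm², y = 14 mm, Ī = 292693.3 mm⁴.
Web plate: 8 × 260, A = 2 080 mm², y = 158 mm, Ī = 11 717 333 mm⁴.
Top plate: 90 × 10, A = 900 mm², y = 293 mm, Ī = 7 500 mm⁴.
Centroid: ȳ = ΣA·y / ΣA = 87.80965 mm.
Transfer each piece to the horizontal centroidal axis using Ī + A·d² with d = y − 87.80965:
  bottom plate: d = -73.80965 mm → contributes +24 699 127 mm⁴
  web plate: d = 70.19035 mm → contributes +21 964 838 mm⁴
  top plate: d = 205.1903 mm → contributes +37 900 271 mm⁴
Total I = 84 564 236 mm⁴.
Radius of gyration: k = √(I/A) = √(84 564 236 / 7 460) = 106.4692 mm.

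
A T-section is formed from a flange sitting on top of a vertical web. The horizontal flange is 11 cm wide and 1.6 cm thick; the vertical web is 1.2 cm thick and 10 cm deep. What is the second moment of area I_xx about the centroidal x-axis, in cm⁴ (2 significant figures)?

Split into non-overlapping primitives; take the origin at the lower-left of the bounding box.
Flange: 11 × 1.6, A = 17.6 cm², y = 10.8 cm, Ī = 3.755 cm⁴.
Web: 1.2 × 10, A = 12 cm², y = 5 cm, Ī = 100 cm⁴.
Centroid: ȳ = ΣA·y / ΣA = 8.449 cm.
Transfer each piece to the centroidal x-axis using Ī + A·d² with d = y − 8.449:
  flange: d = 2.351 cm → contributes +101.1 cm⁴
  web: d = -3.449 cm → contributes +242.7 cm⁴
Total I = 343.8 cm⁴.

I_xx ≈ 340 cm⁴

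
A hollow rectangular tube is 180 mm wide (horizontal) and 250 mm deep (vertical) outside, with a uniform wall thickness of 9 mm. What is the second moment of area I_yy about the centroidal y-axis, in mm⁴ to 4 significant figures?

I_yy ≈ 3.930 × 10⁷ mm⁴

Break the section into simple shapes (no overlaps), measuring from the bottom-left corner of the bounding box.
Outer rectangle: 180 × 250, A = 45 000 mm², x = 90 mm, Ī = 121 500 000 mm⁴.
Inner void (subtracted): 162 × 232, A = 37 584 mm², x = 90 mm, Ī = 82 196 208 mm⁴.
By symmetry the centroid is at mid-width, x̄ = 90 mm.
All pieces are centred on the centroidal y-axis, so I = ΣĪ (holes subtracted) = 39 303 792 mm⁴.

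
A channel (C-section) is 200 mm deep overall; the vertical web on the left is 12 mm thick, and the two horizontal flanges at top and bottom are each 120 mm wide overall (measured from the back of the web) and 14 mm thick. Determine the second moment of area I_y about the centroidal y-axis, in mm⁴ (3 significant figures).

I_y ≈ 7.79 × 10⁶ mm⁴

Split into non-overlapping primitives; take the origin at the lower-left of the bounding box.
Web: 12 × 200, A = 2 400 mm², x = 6 mm, Ī = 28 800 mm⁴.
Top flange (beyond web): 108 × 14, A = 1 512 mm², x = 66 mm, Ī = 1 469 664 mm⁴.
Bottom flange (beyond web): 108 × 14, A = 1 512 mm², x = 66 mm, Ī = 1 469 664 mm⁴.
Centroid: x̄ = ΣA·x / ΣA = 39.451 mm.
Transfer each piece to the centroidal y-axis using Ī + A·d² with d = x − 39.451:
  web: d = -33.451 mm → contributes +2 714 379 mm⁴
  top flange (beyond web): d = 26.549 mm → contributes +2 535 370 mm⁴
  bottom flange (beyond web): d = 26.549 mm → contributes +2 535 370 mm⁴
Total I = 7 785 119 mm⁴.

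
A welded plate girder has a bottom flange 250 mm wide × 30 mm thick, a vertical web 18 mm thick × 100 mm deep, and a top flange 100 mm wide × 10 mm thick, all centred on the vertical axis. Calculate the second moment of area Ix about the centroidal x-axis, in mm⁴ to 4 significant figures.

Ix ≈ 1.862 × 10⁷ mm⁴

Decompose the section into non-overlapping parts with the origin at the bottom-left of its bounding rectangle.
Bottom plate: 250 × 30, A = 7 500 mm², y = 15 mm, Ī = 562 500 mm⁴.
Web plate: 18 × 100, A = 1 800 mm², y = 80 mm, Ī = 1 500 000 mm⁴.
Top plate: 100 × 10, A = 1 000 mm², y = 135 mm, Ī = 8333.33 mm⁴.
Centroid: ȳ = ΣA·y / ΣA = 38.0097 mm.
Transfer each piece to the centroidal x-axis using Ī + A·d² with d = y − 38.0097:
  bottom plate: d = -23.0097 mm → contributes +4 533 350 mm⁴
  web plate: d = 41.9903 mm → contributes +4 673 732 mm⁴
  top plate: d = 96.9903 mm → contributes +9 415 450 mm⁴
Total I = 18 622 532 mm⁴.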